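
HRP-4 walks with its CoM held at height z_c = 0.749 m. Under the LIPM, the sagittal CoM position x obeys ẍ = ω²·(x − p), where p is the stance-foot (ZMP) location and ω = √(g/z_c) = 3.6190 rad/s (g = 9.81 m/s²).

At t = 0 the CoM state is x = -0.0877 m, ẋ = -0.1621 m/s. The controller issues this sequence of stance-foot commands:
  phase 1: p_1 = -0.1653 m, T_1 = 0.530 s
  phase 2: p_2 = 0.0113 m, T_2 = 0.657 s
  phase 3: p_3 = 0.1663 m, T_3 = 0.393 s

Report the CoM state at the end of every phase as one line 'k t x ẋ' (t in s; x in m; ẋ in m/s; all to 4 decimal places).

phase 1: p=-0.1653, T=0.530, ωT=1.918070, cosh=3.477348, sinh=3.330458; start (x,ẋ)=(-0.087700, -0.162100) → end (x,ẋ)=(-0.044634, 0.371629)
phase 2: p=0.0113, T=0.657, ωT=2.377683, cosh=5.436331, sinh=5.343566; start (x,ẋ)=(-0.044634, 0.371629) → end (x,ẋ)=(0.255948, 0.938635)
phase 3: p=0.1663, T=0.393, ωT=1.422267, cosh=2.193838, sinh=1.952672; start (x,ẋ)=(0.255948, 0.938635) → end (x,ẋ)=(0.869425, 2.692733)

1 0.5300 -0.0446 0.3716
2 1.1870 0.2559 0.9386
3 1.5800 0.8694 2.6927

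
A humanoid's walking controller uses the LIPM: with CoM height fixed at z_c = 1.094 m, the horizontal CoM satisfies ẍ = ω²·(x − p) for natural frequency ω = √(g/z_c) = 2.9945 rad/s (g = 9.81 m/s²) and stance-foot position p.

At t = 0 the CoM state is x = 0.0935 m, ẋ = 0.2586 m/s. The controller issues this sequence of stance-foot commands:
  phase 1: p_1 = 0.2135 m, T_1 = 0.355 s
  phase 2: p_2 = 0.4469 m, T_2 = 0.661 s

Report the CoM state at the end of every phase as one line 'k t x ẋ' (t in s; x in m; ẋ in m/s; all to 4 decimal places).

phase 1: p=0.2135, T=0.355, ωT=1.063047, cosh=1.620291, sinh=1.274890; start (x,ẋ)=(0.093500, 0.258600) → end (x,ẋ)=(0.129162, -0.039112)
phase 2: p=0.4469, T=0.661, ωT=1.979364, cosh=3.688149, sinh=3.549992; start (x,ẋ)=(0.129162, -0.039112) → end (x,ẋ)=(-0.771331, -3.521944)

1 0.3550 0.1292 -0.0391
2 1.0160 -0.7713 -3.5219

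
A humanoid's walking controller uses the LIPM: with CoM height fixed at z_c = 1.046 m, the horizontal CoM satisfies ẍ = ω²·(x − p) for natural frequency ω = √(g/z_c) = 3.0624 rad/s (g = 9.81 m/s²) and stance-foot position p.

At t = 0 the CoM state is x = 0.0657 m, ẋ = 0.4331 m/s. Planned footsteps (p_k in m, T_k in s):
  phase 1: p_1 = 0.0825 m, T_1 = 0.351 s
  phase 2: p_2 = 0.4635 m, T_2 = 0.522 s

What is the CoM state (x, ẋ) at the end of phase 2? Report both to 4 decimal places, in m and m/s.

phase 1: p=0.0825, T=0.351, ωT=1.074902, cosh=1.635519, sinh=1.294188; start (x,ẋ)=(0.065700, 0.433100) → end (x,ẋ)=(0.238054, 0.641759)
phase 2: p=0.4635, T=0.522, ωT=1.598573, cosh=2.574077, sinh=2.371892; start (x,ẋ)=(0.238054, 0.641759) → end (x,ẋ)=(0.380240, 0.014369)

x = 0.3802, ẋ = 0.0144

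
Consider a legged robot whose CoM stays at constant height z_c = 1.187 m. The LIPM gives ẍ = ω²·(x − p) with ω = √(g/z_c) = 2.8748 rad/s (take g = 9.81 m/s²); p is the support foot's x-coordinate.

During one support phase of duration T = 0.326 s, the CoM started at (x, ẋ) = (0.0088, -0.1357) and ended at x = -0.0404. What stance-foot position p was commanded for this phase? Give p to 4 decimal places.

ωT = 2.8748·0.326 = 0.937185; cosh(ωT) = 1.472257, sinh(ωT) = 1.080528
x(T) = p + (x₀−p)·cosh(ωT) + (ẋ₀/ω)·sinh(ωT) ⇒ p·(1 − cosh) = x(T) − x₀·cosh − (ẋ₀/ω)·sinh
numerator   = -0.0404 − (0.0088)·1.472257 − (-0.1357/2.8748)·1.080528 = -0.002351
denominator = 1 − 1.472257 = -0.472257
p = -0.002351 / -0.472257 = 0.0050

p = 0.0050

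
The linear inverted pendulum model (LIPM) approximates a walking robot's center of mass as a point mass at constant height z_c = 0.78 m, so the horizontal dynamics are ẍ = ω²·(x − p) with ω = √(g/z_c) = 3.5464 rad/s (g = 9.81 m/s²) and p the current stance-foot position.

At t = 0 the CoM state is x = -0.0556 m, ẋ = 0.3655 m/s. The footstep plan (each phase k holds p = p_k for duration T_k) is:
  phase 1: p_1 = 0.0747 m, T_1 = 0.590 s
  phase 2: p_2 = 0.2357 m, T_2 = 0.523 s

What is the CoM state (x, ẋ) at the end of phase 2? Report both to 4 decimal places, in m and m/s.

x = -0.9988, ẋ = -4.2729

phase 1: p=0.0747, T=0.590, ωT=2.092376, cosh=4.113771, sinh=3.990377; start (x,ẋ)=(-0.055600, 0.365500) → end (x,ẋ)=(-0.050067, -0.340354)
phase 2: p=0.2357, T=0.523, ωT=1.854767, cosh=3.273350, sinh=3.116861; start (x,ẋ)=(-0.050067, -0.340354) → end (x,ẋ)=(-0.998846, -4.272861)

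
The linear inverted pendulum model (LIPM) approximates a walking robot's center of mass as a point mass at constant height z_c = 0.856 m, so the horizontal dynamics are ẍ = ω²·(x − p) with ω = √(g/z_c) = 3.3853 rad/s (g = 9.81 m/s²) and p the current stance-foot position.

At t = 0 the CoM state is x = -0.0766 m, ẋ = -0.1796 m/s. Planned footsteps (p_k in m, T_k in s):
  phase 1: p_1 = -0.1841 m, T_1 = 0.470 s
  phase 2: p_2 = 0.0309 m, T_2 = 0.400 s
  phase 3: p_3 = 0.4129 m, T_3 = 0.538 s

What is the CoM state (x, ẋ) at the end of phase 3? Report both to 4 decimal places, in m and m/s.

phase 1: p=-0.1841, T=0.470, ωT=1.591091, cosh=2.556403, sinh=2.352699; start (x,ẋ)=(-0.076600, -0.179600) → end (x,ẋ)=(-0.034104, 0.397064)
phase 2: p=0.0309, T=0.400, ωT=1.354120, cosh=2.065763, sinh=1.807588; start (x,ẋ)=(-0.034104, 0.397064) → end (x,ẋ)=(0.108630, 0.422464)
phase 3: p=0.4129, T=0.538, ωT=1.821291, cosh=3.170825, sinh=3.009009; start (x,ẋ)=(0.108630, 0.422464) → end (x,ẋ)=(-0.176383, -1.759859)

x = -0.1764, ẋ = -1.7599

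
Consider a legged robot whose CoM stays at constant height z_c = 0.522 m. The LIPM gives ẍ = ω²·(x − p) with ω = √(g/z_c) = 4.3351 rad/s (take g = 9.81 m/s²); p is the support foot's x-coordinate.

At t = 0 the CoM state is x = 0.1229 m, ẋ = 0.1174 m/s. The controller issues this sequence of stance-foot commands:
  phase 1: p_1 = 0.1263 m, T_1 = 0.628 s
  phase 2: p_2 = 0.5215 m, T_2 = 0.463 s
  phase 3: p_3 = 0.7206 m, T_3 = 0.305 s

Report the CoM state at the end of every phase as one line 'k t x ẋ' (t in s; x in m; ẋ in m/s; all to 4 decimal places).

1 0.6280 0.3055 0.7855
2 1.0910 0.3652 -0.4462
3 1.3960 -0.1728 -3.5812

phase 1: p=0.1263, T=0.628, ωT=2.722443, cosh=7.641582, sinh=7.575868; start (x,ẋ)=(0.122900, 0.117400) → end (x,ẋ)=(0.305483, 0.785458)
phase 2: p=0.5215, T=0.463, ωT=2.007151, cosh=3.788229, sinh=3.653858; start (x,ẋ)=(0.305483, 0.785458) → end (x,ẋ)=(0.365204, -0.446183)
phase 3: p=0.7206, T=0.305, ωT=1.322205, cosh=2.009117, sinh=1.742570; start (x,ẋ)=(0.365204, -0.446183) → end (x,ẋ)=(-0.172783, -3.581169)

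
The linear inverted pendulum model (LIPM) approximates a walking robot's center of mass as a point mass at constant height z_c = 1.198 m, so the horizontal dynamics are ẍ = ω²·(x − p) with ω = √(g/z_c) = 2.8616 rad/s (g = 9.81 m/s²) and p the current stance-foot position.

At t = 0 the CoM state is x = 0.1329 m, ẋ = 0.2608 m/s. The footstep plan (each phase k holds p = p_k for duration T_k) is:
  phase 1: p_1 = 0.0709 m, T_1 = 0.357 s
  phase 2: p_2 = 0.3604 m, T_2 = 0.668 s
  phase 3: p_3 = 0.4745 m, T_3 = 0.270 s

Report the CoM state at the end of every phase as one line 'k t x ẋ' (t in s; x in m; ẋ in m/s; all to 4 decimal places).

1 0.3570 0.2783 0.6236
2 1.0250 0.7977 1.3782
3 1.2950 1.3093 2.5982

phase 1: p=0.0709, T=0.357, ωT=1.021591, cosh=1.568816, sinh=1.208795; start (x,ẋ)=(0.132900, 0.260800) → end (x,ẋ)=(0.278334, 0.623611)
phase 2: p=0.3604, T=0.668, ωT=1.911549, cosh=3.455704, sinh=3.307852; start (x,ẋ)=(0.278334, 0.623611) → end (x,ẋ)=(0.797662, 1.378193)
phase 3: p=0.4745, T=0.270, ωT=0.772632, cosh=1.313627, sinh=0.851831; start (x,ẋ)=(0.797662, 1.378193) → end (x,ẋ)=(1.309270, 2.598172)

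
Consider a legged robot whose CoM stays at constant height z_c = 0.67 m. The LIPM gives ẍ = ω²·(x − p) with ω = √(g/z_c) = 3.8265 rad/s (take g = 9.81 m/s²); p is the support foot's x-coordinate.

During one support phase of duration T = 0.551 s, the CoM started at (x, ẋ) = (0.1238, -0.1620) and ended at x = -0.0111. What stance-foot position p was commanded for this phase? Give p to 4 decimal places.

p = 0.1122

ωT = 3.8265·0.551 = 2.108402; cosh(ωT) = 4.178249, sinh(ωT) = 4.056818
x(T) = p + (x₀−p)·cosh(ωT) + (ẋ₀/ω)·sinh(ωT) ⇒ p·(1 − cosh) = x(T) − x₀·cosh − (ẋ₀/ω)·sinh
numerator   = -0.0111 − (0.1238)·4.178249 − (-0.1620/3.8265)·4.056818 = -0.356616
denominator = 1 − 4.178249 = -3.178249
p = -0.356616 / -3.178249 = 0.1122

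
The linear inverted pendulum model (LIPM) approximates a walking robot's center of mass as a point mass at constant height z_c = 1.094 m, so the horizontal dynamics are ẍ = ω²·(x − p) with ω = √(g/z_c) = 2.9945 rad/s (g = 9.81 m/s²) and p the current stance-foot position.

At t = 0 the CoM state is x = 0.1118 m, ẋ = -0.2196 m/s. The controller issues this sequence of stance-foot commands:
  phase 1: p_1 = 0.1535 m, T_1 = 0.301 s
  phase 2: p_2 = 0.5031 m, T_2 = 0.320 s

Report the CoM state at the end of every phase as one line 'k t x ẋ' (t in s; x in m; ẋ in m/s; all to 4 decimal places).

1 0.3010 0.0183 -0.4434
2 0.6210 -0.3865 -2.2772

phase 1: p=0.1535, T=0.301, ωT=0.901344, cosh=1.434468, sinh=1.028444; start (x,ẋ)=(0.111800, -0.219600) → end (x,ẋ)=(0.018262, -0.443432)
phase 2: p=0.5031, T=0.320, ωT=0.958240, cosh=1.495336, sinh=1.111768; start (x,ẋ)=(0.018262, -0.443432) → end (x,ẋ)=(-0.386528, -2.277196)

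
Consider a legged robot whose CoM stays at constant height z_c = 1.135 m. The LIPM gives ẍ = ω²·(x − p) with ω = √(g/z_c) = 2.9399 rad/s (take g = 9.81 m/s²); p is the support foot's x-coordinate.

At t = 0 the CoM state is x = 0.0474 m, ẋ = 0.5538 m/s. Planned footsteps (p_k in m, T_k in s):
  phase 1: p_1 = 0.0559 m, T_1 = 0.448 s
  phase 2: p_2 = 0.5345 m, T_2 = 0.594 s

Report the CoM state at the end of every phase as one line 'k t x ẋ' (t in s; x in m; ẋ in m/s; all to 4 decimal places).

phase 1: p=0.0559, T=0.448, ωT=1.317075, cosh=2.000203, sinh=1.732285; start (x,ẋ)=(0.047400, 0.553800) → end (x,ẋ)=(0.365215, 1.064424)
phase 2: p=0.5345, T=0.594, ωT=1.746301, cosh=2.953886, sinh=2.779468; start (x,ẋ)=(0.365215, 1.064424) → end (x,ẋ)=(1.040790, 1.760902)

1 0.4480 0.3652 1.0644
2 1.0420 1.0408 1.7609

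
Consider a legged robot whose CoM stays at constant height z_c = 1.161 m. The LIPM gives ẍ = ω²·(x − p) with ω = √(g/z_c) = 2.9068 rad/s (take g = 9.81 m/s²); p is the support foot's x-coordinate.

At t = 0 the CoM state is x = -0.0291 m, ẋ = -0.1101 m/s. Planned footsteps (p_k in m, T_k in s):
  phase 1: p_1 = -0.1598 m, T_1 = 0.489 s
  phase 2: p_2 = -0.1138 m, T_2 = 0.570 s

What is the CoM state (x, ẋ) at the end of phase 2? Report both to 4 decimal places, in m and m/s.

phase 1: p=-0.1598, T=0.489, ωT=1.421425, cosh=2.192195, sinh=1.950826; start (x,ẋ)=(-0.029100, -0.110100) → end (x,ẋ)=(0.052829, 0.499795)
phase 2: p=-0.1138, T=0.570, ωT=1.656876, cosh=2.716820, sinh=2.526086; start (x,ẋ)=(0.052829, 0.499795) → end (x,ẋ)=(0.773236, 2.581380)

x = 0.7732, ẋ = 2.5814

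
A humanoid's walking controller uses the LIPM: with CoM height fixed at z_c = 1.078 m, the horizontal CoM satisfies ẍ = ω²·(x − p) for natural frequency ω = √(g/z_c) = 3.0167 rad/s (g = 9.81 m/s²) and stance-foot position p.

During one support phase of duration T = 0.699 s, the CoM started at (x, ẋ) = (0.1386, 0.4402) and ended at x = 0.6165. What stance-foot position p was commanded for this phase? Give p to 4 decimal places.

ωT = 3.0167·0.699 = 2.108673; cosh(ωT) = 4.179352, sinh(ωT) = 4.057953
x(T) = p + (x₀−p)·cosh(ωT) + (ẋ₀/ω)·sinh(ωT) ⇒ p·(1 − cosh) = x(T) − x₀·cosh − (ẋ₀/ω)·sinh
numerator   = 0.6165 − (0.1386)·4.179352 − (0.4402/3.0167)·4.057953 = -0.554899
denominator = 1 − 4.179352 = -3.179352
p = -0.554899 / -3.179352 = 0.1745

p = 0.1745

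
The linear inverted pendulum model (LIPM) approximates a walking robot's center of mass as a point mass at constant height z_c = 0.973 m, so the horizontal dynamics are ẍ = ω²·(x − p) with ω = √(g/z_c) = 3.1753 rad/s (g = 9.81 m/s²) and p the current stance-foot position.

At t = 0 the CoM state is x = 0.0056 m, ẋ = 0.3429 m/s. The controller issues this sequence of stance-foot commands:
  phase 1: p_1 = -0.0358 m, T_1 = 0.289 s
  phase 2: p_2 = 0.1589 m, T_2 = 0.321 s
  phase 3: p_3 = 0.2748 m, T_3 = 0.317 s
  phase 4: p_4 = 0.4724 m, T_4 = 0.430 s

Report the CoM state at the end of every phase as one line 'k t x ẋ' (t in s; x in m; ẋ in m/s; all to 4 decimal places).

1 0.2890 0.1379 0.6360
2 0.6100 0.3674 0.9156
3 0.9270 0.7602 1.7684
4 1.3570 2.0925 5.3625

phase 1: p=-0.0358, T=0.289, ωT=0.917662, cosh=1.451441, sinh=1.051989; start (x,ẋ)=(0.005600, 0.342900) → end (x,ẋ)=(0.137894, 0.635991)
phase 2: p=0.1589, T=0.321, ωT=1.019271, cosh=1.566016, sinh=1.205158; start (x,ẋ)=(0.137894, 0.635991) → end (x,ẋ)=(0.367389, 0.915586)
phase 3: p=0.2748, T=0.317, ωT=1.006570, cosh=1.550835, sinh=1.185365; start (x,ẋ)=(0.367389, 0.915586) → end (x,ẋ)=(0.760186, 1.768418)
phase 4: p=0.4724, T=0.430, ωT=1.365379, cosh=2.086246, sinh=1.830962; start (x,ẋ)=(0.760186, 1.768418) → end (x,ẋ)=(2.092508, 5.362497)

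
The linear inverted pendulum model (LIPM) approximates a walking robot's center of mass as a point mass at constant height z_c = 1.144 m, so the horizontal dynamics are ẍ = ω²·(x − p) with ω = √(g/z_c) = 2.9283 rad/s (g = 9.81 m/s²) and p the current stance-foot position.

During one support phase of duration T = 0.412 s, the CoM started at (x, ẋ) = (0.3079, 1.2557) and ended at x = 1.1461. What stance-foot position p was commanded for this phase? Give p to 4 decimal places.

ωT = 2.9283·0.412 = 1.206460; cosh(ωT) = 1.820444, sinh(ωT) = 1.521189
x(T) = p + (x₀−p)·cosh(ωT) + (ẋ₀/ω)·sinh(ωT) ⇒ p·(1 − cosh) = x(T) − x₀·cosh − (ẋ₀/ω)·sinh
numerator   = 1.1461 − (0.3079)·1.820444 − (1.2557/2.9283)·1.521189 = -0.066724
denominator = 1 − 1.820444 = -0.820444
p = -0.066724 / -0.820444 = 0.0813

p = 0.0813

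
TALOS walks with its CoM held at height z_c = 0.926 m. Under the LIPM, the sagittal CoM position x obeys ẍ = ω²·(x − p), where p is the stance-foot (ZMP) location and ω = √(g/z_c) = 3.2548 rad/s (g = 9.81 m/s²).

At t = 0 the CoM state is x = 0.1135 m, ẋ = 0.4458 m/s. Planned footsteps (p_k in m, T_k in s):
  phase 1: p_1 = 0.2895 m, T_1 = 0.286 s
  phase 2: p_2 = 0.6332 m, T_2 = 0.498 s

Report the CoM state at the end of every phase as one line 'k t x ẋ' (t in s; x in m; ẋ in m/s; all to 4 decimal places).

phase 1: p=0.2895, T=0.286, ωT=0.930873, cosh=1.465466, sinh=1.071256; start (x,ẋ)=(0.113500, 0.445800) → end (x,ẋ)=(0.178305, 0.039641)
phase 2: p=0.6332, T=0.498, ωT=1.620890, cosh=2.627657, sinh=2.429935; start (x,ẋ)=(0.178305, 0.039641) → end (x,ẋ)=(-0.532514, -3.493581)

1 0.2860 0.1783 0.0396
2 0.7840 -0.5325 -3.4936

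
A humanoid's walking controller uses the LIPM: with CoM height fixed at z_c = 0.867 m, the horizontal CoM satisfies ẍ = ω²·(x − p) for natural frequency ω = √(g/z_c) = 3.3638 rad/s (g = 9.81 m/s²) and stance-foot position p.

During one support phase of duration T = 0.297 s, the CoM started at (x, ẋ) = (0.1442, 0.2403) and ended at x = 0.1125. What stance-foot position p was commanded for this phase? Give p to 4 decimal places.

p = 0.3574

ωT = 3.3638·0.297 = 0.999049; cosh(ωT) = 1.541963, sinh(ωT) = 1.173734
x(T) = p + (x₀−p)·cosh(ωT) + (ẋ₀/ω)·sinh(ωT) ⇒ p·(1 − cosh) = x(T) − x₀·cosh − (ẋ₀/ω)·sinh
numerator   = 0.1125 − (0.1442)·1.541963 − (0.2403/3.3638)·1.173734 = -0.193699
denominator = 1 − 1.541963 = -0.541963
p = -0.193699 / -0.541963 = 0.3574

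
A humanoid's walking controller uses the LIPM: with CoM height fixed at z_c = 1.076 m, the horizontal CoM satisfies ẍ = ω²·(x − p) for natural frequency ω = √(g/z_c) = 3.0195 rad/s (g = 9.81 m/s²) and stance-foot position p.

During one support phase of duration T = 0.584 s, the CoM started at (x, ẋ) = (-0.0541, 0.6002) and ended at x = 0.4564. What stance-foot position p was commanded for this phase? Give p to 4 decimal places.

ωT = 3.0195·0.584 = 1.763388; cosh(ωT) = 3.001813, sinh(ωT) = 2.830350
x(T) = p + (x₀−p)·cosh(ωT) + (ẋ₀/ω)·sinh(ωT) ⇒ p·(1 − cosh) = x(T) − x₀·cosh − (ẋ₀/ω)·sinh
numerator   = 0.4564 − (-0.0541)·3.001813 − (0.6002/3.0195)·2.830350 = 0.056196
denominator = 1 − 3.001813 = -2.001813
p = 0.056196 / -2.001813 = -0.0281

p = -0.0281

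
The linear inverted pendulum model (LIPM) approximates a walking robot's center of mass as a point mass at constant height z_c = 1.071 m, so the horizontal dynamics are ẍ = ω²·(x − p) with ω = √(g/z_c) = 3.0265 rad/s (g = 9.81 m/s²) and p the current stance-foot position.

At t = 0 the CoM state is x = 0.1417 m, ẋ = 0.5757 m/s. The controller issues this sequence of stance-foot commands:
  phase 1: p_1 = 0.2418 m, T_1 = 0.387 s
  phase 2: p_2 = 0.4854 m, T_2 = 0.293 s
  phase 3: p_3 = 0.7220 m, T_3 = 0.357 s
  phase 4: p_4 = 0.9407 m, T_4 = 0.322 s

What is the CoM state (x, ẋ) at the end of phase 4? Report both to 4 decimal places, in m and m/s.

phase 1: p=0.2418, T=0.387, ωT=1.171256, cosh=1.768009, sinh=1.458031; start (x,ẋ)=(0.141700, 0.575700) → end (x,ẋ)=(0.342169, 0.576128)
phase 2: p=0.4854, T=0.293, ωT=0.886764, cosh=1.419625, sinh=1.007638; start (x,ẋ)=(0.342169, 0.576128) → end (x,ẋ)=(0.473880, 0.381085)
phase 3: p=0.7220, T=0.357, ωT=1.080461, cosh=1.642738, sinh=1.303298; start (x,ẋ)=(0.473880, 0.381085) → end (x,ẋ)=(0.478511, -0.352668)
phase 4: p=0.9407, T=0.322, ωT=0.974533, cosh=1.513649, sinh=1.136280; start (x,ẋ)=(0.478511, -0.352668) → end (x,ẋ)=(0.108701, -2.123261)

x = 0.1087, ẋ = -2.1233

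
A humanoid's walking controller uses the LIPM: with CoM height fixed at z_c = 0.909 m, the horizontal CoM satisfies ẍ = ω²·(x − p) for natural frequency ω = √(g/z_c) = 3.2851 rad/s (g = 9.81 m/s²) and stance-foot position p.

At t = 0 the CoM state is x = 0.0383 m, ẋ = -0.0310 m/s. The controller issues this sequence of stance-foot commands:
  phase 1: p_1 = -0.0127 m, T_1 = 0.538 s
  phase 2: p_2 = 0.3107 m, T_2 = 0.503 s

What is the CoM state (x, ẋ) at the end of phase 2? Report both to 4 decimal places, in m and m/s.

phase 1: p=-0.0127, T=0.538, ωT=1.767384, cosh=3.013147, sinh=2.842367; start (x,ẋ)=(0.038300, -0.031000) → end (x,ẋ)=(0.114148, 0.382803)
phase 2: p=0.3107, T=0.503, ωT=1.652405, cosh=2.705554, sinh=2.513965; start (x,ẋ)=(0.114148, 0.382803) → end (x,ẋ)=(0.071864, -0.587553)

x = 0.0719, ẋ = -0.5876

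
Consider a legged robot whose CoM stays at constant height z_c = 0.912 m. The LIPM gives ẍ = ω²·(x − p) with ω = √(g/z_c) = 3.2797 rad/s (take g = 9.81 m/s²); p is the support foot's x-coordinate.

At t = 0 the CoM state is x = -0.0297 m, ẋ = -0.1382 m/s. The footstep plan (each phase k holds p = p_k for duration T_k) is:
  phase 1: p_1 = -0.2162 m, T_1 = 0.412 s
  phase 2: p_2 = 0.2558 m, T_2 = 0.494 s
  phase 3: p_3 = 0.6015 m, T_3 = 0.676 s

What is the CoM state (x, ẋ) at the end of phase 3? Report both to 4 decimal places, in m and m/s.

phase 1: p=-0.2162, T=0.412, ωT=1.351236, cosh=2.060559, sinh=1.801639; start (x,ẋ)=(-0.029700, -0.138200) → end (x,ẋ)=(0.092177, 0.817229)
phase 2: p=0.2558, T=0.494, ωT=1.620172, cosh=2.625912, sinh=2.428047; start (x,ẋ)=(0.092177, 0.817229) → end (x,ẋ)=(0.431155, 0.842995)
phase 3: p=0.6015, T=0.676, ωT=2.217077, cosh=4.644693, sinh=4.535766; start (x,ẋ)=(0.431155, 0.842995) → end (x,ẋ)=(0.976148, 1.381412)

x = 0.9761, ẋ = 1.3814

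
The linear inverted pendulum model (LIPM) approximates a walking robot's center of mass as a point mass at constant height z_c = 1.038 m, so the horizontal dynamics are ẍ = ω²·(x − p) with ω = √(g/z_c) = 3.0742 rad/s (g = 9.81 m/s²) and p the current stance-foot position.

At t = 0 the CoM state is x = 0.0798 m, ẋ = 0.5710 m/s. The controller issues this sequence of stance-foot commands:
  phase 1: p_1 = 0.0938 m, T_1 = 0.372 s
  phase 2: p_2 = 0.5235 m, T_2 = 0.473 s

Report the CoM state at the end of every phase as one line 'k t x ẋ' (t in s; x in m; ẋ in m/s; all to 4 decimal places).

1 0.3720 0.3314 0.9262
2 0.8450 0.6997 0.8958

phase 1: p=0.0938, T=0.372, ωT=1.143602, cosh=1.728361, sinh=1.409692; start (x,ẋ)=(0.079800, 0.571000) → end (x,ẋ)=(0.331438, 0.926223)
phase 2: p=0.5235, T=0.473, ωT=1.454097, cosh=2.257113, sinh=2.023502; start (x,ẋ)=(0.331438, 0.926223) → end (x,ẋ)=(0.699654, 0.895840)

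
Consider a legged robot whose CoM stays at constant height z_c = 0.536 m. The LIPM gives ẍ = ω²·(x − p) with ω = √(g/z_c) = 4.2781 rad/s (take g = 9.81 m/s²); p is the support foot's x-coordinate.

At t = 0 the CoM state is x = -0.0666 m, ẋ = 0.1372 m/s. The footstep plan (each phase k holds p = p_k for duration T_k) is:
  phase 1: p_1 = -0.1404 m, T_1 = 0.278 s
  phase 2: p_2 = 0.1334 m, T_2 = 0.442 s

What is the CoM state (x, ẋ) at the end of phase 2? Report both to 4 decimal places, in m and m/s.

x = 0.3587, ẋ = 1.1325

phase 1: p=-0.1404, T=0.278, ωT=1.189312, cosh=1.794625, sinh=1.490195; start (x,ẋ)=(-0.066600, 0.137200) → end (x,ẋ)=(0.039834, 0.716712)
phase 2: p=0.1334, T=0.442, ωT=1.890920, cosh=3.388198, sinh=3.237265; start (x,ẋ)=(0.039834, 0.716712) → end (x,ẋ)=(0.358722, 1.132541)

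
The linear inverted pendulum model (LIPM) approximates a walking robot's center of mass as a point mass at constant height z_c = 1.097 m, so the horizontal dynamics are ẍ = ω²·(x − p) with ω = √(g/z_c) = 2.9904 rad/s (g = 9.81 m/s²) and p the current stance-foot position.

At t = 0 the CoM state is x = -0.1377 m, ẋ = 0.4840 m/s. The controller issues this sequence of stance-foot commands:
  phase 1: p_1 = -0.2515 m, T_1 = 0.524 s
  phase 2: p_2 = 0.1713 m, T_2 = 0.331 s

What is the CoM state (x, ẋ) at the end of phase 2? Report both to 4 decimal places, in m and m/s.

x = 1.2992, ẋ = 3.8540

phase 1: p=-0.2515, T=0.524, ωT=1.566970, cosh=2.500390, sinh=2.291714; start (x,ẋ)=(-0.137700, 0.484000) → end (x,ẋ)=(0.403961, 1.990076)
phase 2: p=0.1713, T=0.331, ωT=0.989822, cosh=1.531200, sinh=1.159557; start (x,ẋ)=(0.403961, 1.990076) → end (x,ẋ)=(1.299222, 3.853966)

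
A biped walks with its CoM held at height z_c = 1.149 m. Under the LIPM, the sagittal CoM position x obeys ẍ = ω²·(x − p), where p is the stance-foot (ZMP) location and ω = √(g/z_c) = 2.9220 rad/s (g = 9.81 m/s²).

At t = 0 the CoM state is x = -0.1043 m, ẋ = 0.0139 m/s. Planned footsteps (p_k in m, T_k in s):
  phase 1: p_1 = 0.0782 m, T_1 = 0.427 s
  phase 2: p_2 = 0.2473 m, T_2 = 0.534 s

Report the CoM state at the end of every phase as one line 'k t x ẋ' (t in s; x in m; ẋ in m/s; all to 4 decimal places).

1 0.4270 -0.2582 -0.8257
2 0.9610 -1.6519 -5.4126

phase 1: p=0.0782, T=0.427, ωT=1.247694, cosh=1.884735, sinh=1.597569; start (x,ẋ)=(-0.104300, 0.013900) → end (x,ẋ)=(-0.258164, -0.825730)
phase 2: p=0.2473, T=0.534, ωT=1.560348, cosh=2.485270, sinh=2.275207; start (x,ẋ)=(-0.258164, -0.825730) → end (x,ẋ)=(-1.651868, -5.412568)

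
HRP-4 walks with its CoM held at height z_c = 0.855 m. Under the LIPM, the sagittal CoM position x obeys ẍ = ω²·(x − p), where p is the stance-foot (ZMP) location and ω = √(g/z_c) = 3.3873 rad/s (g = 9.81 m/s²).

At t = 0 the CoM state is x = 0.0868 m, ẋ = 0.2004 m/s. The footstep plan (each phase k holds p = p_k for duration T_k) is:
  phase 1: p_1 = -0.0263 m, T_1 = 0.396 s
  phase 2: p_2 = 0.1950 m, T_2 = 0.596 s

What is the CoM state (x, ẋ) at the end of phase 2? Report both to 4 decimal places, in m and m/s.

phase 1: p=-0.0263, T=0.396, ωT=1.341371, cosh=2.042885, sinh=1.781398; start (x,ẋ)=(0.086800, 0.200400) → end (x,ẋ)=(0.310142, 1.091854)
phase 2: p=0.1950, T=0.596, ωT=2.018831, cosh=3.831163, sinh=3.698353; start (x,ẋ)=(0.310142, 1.091854) → end (x,ẋ)=(1.828244, 5.625499)

x = 1.8282, ẋ = 5.6255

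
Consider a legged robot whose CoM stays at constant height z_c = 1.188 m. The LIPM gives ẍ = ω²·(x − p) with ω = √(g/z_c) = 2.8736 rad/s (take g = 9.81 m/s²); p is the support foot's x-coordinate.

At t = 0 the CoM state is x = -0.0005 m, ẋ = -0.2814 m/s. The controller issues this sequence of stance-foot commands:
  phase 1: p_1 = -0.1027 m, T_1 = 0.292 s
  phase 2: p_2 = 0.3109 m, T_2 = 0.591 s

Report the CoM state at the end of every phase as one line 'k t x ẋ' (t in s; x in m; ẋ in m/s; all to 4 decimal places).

1 0.2920 -0.0545 -0.1100
2 0.8830 -0.8221 -3.0837

phase 1: p=-0.1027, T=0.292, ωT=0.839091, cosh=1.373183, sinh=0.941080; start (x,ẋ)=(-0.000500, -0.281400) → end (x,ẋ)=(-0.054517, -0.110036)
phase 2: p=0.3109, T=0.591, ωT=1.698298, cosh=2.823816, sinh=2.640821; start (x,ẋ)=(-0.054517, -0.110036) → end (x,ẋ)=(-0.822092, -3.083745)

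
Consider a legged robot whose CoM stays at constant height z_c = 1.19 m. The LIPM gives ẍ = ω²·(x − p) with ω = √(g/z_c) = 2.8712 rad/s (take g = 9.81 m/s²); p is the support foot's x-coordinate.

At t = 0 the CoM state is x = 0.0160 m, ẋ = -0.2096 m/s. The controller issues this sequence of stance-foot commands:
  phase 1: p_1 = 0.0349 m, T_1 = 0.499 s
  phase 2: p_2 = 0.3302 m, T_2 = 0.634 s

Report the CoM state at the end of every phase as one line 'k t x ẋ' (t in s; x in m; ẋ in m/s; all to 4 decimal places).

1 0.4990 -0.1512 -0.5713
2 1.1330 -1.7930 -5.9647

phase 1: p=0.0349, T=0.499, ωT=1.432729, cosh=2.214387, sinh=1.975730; start (x,ẋ)=(0.016000, -0.209600) → end (x,ẋ)=(-0.151182, -0.571350)
phase 2: p=0.3302, T=0.634, ωT=1.820341, cosh=3.167966, sinh=3.005996; start (x,ẋ)=(-0.151182, -0.571350) → end (x,ẋ)=(-1.792975, -5.964735)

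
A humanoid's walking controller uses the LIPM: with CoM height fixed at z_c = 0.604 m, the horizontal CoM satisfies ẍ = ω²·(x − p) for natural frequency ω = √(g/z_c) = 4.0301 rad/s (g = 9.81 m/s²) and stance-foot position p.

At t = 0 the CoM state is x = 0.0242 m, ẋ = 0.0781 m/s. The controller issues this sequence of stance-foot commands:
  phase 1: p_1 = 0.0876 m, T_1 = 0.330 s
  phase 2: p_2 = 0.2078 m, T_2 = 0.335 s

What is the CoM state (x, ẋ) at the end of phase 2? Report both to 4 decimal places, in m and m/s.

x = -0.3635, ẋ = -2.1539

phase 1: p=0.0876, T=0.330, ωT=1.329933, cosh=2.022643, sinh=1.758148; start (x,ẋ)=(0.024200, 0.078100) → end (x,ẋ)=(-0.006564, -0.291253)
phase 2: p=0.2078, T=0.335, ωT=1.350083, cosh=2.058483, sinh=1.799265; start (x,ẋ)=(-0.006564, -0.291253) → end (x,ẋ)=(-0.363497, -2.153940)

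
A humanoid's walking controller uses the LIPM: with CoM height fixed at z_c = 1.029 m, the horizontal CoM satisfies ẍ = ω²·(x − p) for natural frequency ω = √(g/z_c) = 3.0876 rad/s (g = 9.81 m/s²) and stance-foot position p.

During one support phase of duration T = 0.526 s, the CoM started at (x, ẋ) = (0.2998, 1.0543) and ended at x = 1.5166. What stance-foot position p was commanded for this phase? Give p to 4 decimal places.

p = 0.0649

ωT = 3.0876·0.526 = 1.624078; cosh(ωT) = 2.635415, sinh(ωT) = 2.438322
x(T) = p + (x₀−p)·cosh(ωT) + (ẋ₀/ω)·sinh(ωT) ⇒ p·(1 − cosh) = x(T) − x₀·cosh − (ẋ₀/ω)·sinh
numerator   = 1.5166 − (0.2998)·2.635415 − (1.0543/3.0876)·2.438322 = -0.106093
denominator = 1 − 2.635415 = -1.635415
p = -0.106093 / -1.635415 = 0.0649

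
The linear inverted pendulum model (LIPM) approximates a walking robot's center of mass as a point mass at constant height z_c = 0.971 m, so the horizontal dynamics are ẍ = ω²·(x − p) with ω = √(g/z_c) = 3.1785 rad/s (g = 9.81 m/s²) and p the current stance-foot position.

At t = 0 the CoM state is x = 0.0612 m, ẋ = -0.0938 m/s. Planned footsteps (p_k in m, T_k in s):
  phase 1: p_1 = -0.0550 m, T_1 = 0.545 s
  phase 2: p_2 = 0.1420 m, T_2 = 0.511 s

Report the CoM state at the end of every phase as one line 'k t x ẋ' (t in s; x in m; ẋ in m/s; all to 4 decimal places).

1 0.5450 0.2029 0.7379
2 1.0560 0.8688 2.4174

phase 1: p=-0.0550, T=0.545, ωT=1.732283, cosh=2.915212, sinh=2.738332; start (x,ẋ)=(0.061200, -0.093800) → end (x,ẋ)=(0.202937, 0.737933)
phase 2: p=0.1420, T=0.511, ωT=1.624213, cosh=2.635747, sinh=2.438680; start (x,ẋ)=(0.202937, 0.737933) → end (x,ẋ)=(0.868789, 2.417351)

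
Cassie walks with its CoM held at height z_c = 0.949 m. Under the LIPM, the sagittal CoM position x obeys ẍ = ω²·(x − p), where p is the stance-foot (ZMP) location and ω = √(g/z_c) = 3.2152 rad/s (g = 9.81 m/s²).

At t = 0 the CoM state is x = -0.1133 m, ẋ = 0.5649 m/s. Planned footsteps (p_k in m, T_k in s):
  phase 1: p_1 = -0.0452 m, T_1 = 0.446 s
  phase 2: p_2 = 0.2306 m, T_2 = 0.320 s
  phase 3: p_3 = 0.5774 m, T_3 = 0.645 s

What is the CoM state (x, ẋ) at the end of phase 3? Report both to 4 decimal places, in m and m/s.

x = 1.1230, ẋ = 1.9425

phase 1: p=-0.0452, T=0.446, ωT=1.433979, cosh=2.216859, sinh=1.978501; start (x,ẋ)=(-0.113300, 0.564900) → end (x,ẋ)=(0.151448, 0.819101)
phase 2: p=0.2306, T=0.320, ωT=1.028864, cosh=1.577649, sinh=1.220236; start (x,ẋ)=(0.151448, 0.819101) → end (x,ẋ)=(0.416592, 0.981716)
phase 3: p=0.5774, T=0.645, ωT=2.073804, cosh=4.040367, sinh=3.914660; start (x,ẋ)=(0.416592, 0.981716) → end (x,ẋ)=(1.122963, 1.942497)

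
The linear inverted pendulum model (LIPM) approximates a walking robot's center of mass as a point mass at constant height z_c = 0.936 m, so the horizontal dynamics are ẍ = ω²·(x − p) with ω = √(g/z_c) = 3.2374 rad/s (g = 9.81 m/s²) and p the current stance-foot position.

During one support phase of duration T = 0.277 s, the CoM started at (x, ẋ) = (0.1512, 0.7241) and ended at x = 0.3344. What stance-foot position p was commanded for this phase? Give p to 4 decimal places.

ωT = 3.2374·0.277 = 0.896760; cosh(ωT) = 1.429768, sinh(ωT) = 1.021879
x(T) = p + (x₀−p)·cosh(ωT) + (ẋ₀/ω)·sinh(ωT) ⇒ p·(1 − cosh) = x(T) − x₀·cosh − (ẋ₀/ω)·sinh
numerator   = 0.3344 − (0.1512)·1.429768 − (0.7241/3.2374)·1.021879 = -0.110342
denominator = 1 − 1.429768 = -0.429768
p = -0.110342 / -0.429768 = 0.2567

p = 0.2567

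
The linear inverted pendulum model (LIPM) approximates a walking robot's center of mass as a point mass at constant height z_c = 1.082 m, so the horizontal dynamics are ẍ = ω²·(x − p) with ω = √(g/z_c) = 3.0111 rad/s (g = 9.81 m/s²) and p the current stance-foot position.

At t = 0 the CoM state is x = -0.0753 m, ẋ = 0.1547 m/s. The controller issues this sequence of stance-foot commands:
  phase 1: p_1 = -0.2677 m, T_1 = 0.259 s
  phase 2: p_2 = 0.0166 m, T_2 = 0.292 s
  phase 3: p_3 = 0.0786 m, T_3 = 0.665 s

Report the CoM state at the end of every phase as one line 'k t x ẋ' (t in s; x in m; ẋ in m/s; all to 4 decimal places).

phase 1: p=-0.2677, T=0.259, ωT=0.779875, cosh=1.319831, sinh=0.861368; start (x,ẋ)=(-0.075300, 0.154700) → end (x,ẋ)=(0.030490, 0.703199)
phase 2: p=0.0166, T=0.292, ωT=0.879241, cosh=1.412084, sinh=0.996987; start (x,ẋ)=(0.030490, 0.703199) → end (x,ẋ)=(0.269045, 1.034674)
phase 3: p=0.0786, T=0.665, ωT=2.002381, cosh=3.770844, sinh=3.635830; start (x,ẋ)=(0.269045, 1.034674) → end (x,ẋ)=(2.046083, 5.986559)

1 0.2590 0.0305 0.7032
2 0.5510 0.2690 1.0347
3 1.2160 2.0461 5.9866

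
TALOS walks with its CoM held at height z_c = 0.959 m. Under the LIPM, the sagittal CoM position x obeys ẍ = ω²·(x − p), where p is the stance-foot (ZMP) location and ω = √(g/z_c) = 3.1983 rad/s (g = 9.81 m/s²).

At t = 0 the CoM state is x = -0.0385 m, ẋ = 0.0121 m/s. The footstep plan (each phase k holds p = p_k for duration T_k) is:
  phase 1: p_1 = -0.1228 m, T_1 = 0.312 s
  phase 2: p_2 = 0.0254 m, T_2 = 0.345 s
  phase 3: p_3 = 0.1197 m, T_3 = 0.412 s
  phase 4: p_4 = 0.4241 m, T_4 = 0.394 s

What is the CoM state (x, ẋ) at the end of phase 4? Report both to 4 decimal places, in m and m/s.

phase 1: p=-0.1228, T=0.312, ωT=0.997870, cosh=1.540580, sinh=1.171916; start (x,ẋ)=(-0.038500, 0.012100) → end (x,ẋ)=(0.011505, 0.334609)
phase 2: p=0.0254, T=0.345, ωT=1.103414, cosh=1.673088, sinh=1.341351; start (x,ẋ)=(0.011505, 0.334609) → end (x,ẋ)=(0.142485, 0.500219)
phase 3: p=0.1197, T=0.412, ωT=1.317700, cosh=2.001285, sinh=1.733535; start (x,ẋ)=(0.142485, 0.500219) → end (x,ẋ)=(0.436427, 1.127410)
phase 4: p=0.4241, T=0.394, ωT=1.260130, cosh=1.904749, sinh=1.621132; start (x,ẋ)=(0.436427, 1.127410) → end (x,ẋ)=(1.019033, 2.211346)

x = 1.0190, ẋ = 2.2113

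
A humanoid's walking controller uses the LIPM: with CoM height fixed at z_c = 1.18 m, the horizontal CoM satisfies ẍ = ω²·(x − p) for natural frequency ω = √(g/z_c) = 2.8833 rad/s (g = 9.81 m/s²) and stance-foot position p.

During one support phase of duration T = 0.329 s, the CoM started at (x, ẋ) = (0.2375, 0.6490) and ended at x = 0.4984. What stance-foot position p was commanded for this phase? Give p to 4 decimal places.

p = 0.2089

ωT = 2.8833·0.329 = 0.948606; cosh(ωT) = 1.484694, sinh(ωT) = 1.097413
x(T) = p + (x₀−p)·cosh(ωT) + (ẋ₀/ω)·sinh(ωT) ⇒ p·(1 − cosh) = x(T) − x₀·cosh − (ẋ₀/ω)·sinh
numerator   = 0.4984 − (0.2375)·1.484694 − (0.6490/2.8833)·1.097413 = -0.101231
denominator = 1 − 1.484694 = -0.484694
p = -0.101231 / -0.484694 = 0.2089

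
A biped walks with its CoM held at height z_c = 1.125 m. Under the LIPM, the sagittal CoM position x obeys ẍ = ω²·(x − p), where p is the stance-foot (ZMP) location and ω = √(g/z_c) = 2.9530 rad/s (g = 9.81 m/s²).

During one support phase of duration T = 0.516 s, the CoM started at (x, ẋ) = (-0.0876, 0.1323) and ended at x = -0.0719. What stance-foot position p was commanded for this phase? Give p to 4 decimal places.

ωT = 2.9530·0.516 = 1.523748; cosh(ωT) = 2.403644, sinh(ωT) = 2.185750
x(T) = p + (x₀−p)·cosh(ωT) + (ẋ₀/ω)·sinh(ωT) ⇒ p·(1 − cosh) = x(T) − x₀·cosh − (ẋ₀/ω)·sinh
numerator   = -0.0719 − (-0.0876)·2.403644 − (0.1323/2.9530)·2.185750 = 0.040733
denominator = 1 − 2.403644 = -1.403644
p = 0.040733 / -1.403644 = -0.0290

p = -0.0290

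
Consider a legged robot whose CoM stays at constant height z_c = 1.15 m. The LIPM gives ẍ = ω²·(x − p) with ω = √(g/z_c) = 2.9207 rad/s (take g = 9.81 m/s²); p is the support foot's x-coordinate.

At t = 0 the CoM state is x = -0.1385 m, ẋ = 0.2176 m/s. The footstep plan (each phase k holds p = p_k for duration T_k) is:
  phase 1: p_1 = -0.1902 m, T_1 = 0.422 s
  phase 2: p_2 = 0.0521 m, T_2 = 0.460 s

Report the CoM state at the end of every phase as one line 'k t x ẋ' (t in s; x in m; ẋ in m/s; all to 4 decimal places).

1 0.4220 0.0229 0.6418
2 0.8820 0.3848 1.1614

phase 1: p=-0.1902, T=0.422, ωT=1.232535, cosh=1.860734, sinh=1.569181; start (x,ẋ)=(-0.138500, 0.217600) → end (x,ẋ)=(0.022908, 0.641842)
phase 2: p=0.0521, T=0.460, ωT=1.343522, cosh=2.046721, sinh=1.785796; start (x,ẋ)=(0.022908, 0.641842) → end (x,ẋ)=(0.384792, 1.161414)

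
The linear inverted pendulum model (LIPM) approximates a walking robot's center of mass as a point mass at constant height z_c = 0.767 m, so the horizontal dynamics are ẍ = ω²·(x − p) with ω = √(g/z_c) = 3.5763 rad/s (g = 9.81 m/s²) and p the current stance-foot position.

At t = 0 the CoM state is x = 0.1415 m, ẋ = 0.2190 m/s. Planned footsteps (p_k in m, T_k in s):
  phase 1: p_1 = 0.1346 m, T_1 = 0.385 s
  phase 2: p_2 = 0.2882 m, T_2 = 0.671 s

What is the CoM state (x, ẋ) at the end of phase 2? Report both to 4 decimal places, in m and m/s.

x = 0.9219, ẋ = 2.3206

phase 1: p=0.1346, T=0.385, ωT=1.376875, cosh=2.107434, sinh=1.855068; start (x,ẋ)=(0.141500, 0.219000) → end (x,ẋ)=(0.262739, 0.507304)
phase 2: p=0.2882, T=0.671, ωT=2.399697, cosh=5.555293, sinh=5.464547; start (x,ẋ)=(0.262739, 0.507304) → end (x,ẋ)=(0.921913, 2.320646)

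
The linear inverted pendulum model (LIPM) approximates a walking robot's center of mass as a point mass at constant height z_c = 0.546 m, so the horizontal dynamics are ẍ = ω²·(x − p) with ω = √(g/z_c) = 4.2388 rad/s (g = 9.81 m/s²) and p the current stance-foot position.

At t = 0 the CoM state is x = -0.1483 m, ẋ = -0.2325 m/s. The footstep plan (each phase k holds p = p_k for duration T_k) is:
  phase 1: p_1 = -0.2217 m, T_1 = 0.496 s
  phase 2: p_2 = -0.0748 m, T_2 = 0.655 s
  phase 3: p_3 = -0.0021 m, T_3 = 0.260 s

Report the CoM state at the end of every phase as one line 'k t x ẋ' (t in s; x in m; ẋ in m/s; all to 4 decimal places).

1 0.4960 -0.1379 0.2886
2 1.1510 -0.0391 0.1858
3 1.4110 -0.0053 0.1003

phase 1: p=-0.2217, T=0.496, ωT=2.102445, cosh=4.154158, sinh=4.032001; start (x,ẋ)=(-0.148300, -0.232500) → end (x,ẋ)=(-0.137942, 0.288626)
phase 2: p=-0.0748, T=0.655, ωT=2.776414, cosh=8.061792, sinh=7.999530; start (x,ẋ)=(-0.137942, 0.288626) → end (x,ẋ)=(-0.039136, 0.185808)
phase 3: p=-0.0021, T=0.260, ωT=1.102088, cosh=1.671311, sinh=1.339134; start (x,ẋ)=(-0.039136, 0.185808) → end (x,ẋ)=(-0.005297, 0.100316)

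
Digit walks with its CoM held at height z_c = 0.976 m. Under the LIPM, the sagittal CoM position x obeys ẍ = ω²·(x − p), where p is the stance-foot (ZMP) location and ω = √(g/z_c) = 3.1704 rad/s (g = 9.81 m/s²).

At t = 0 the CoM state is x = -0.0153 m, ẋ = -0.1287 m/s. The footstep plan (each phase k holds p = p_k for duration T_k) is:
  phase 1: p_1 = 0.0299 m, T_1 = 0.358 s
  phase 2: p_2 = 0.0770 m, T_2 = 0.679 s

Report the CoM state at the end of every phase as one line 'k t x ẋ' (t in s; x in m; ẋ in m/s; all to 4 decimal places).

phase 1: p=0.0299, T=0.358, ωT=1.135003, cosh=1.716302, sinh=1.394881; start (x,ẋ)=(-0.015300, -0.128700) → end (x,ẋ)=(-0.104301, -0.420777)
phase 2: p=0.0770, T=0.679, ωT=2.152702, cosh=4.362126, sinh=4.245956; start (x,ẋ)=(-0.104301, -0.420777) → end (x,ẋ)=(-1.277384, -4.276046)

1 0.3580 -0.1043 -0.4208
2 1.0370 -1.2774 -4.2760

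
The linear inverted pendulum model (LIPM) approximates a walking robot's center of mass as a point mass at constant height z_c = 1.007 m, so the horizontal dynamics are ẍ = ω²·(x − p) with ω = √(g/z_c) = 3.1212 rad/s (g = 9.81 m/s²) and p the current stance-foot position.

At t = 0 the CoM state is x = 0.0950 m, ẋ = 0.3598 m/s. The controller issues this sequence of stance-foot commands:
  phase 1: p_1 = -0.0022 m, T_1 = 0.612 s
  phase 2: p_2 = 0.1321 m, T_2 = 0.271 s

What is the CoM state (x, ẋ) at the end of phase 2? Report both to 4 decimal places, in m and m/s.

x = 1.6181, ẋ = 4.8217

phase 1: p=-0.0022, T=0.612, ωT=1.910174, cosh=3.451161, sinh=3.303106; start (x,ẋ)=(0.095000, 0.359800) → end (x,ẋ)=(0.714022, 2.243826)
phase 2: p=0.1321, T=0.271, ωT=0.845845, cosh=1.379570, sinh=0.950376; start (x,ẋ)=(0.714022, 2.243826) → end (x,ẋ)=(1.618126, 4.821680)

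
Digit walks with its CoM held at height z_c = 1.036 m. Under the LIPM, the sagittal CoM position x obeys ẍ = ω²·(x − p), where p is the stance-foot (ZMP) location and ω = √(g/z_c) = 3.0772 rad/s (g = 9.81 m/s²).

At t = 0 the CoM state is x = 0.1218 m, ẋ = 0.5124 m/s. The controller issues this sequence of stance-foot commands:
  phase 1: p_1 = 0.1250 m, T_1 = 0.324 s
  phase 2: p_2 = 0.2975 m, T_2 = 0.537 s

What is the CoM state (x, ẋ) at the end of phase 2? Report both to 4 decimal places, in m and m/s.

x = 0.9799, ẋ = 2.2386

phase 1: p=0.1250, T=0.324, ωT=0.997013, cosh=1.539577, sinh=1.170597; start (x,ẋ)=(0.121800, 0.512400) → end (x,ẋ)=(0.314995, 0.777352)
phase 2: p=0.2975, T=0.537, ωT=1.652456, cosh=2.705682, sinh=2.514104; start (x,ẋ)=(0.314995, 0.777352) → end (x,ẋ)=(0.979942, 2.238619)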